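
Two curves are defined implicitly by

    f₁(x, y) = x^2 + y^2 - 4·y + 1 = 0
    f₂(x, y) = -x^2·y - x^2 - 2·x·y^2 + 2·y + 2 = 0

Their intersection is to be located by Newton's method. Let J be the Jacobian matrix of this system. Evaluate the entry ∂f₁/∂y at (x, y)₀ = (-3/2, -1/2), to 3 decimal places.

-5.000

∂f₁/∂y = 2·y - 4.
At (-3/2, -1/2) this is -5.000.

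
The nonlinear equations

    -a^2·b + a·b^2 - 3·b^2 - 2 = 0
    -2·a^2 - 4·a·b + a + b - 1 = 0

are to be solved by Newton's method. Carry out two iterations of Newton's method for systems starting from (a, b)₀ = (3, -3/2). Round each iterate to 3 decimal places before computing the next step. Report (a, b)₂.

(1.913, -0.960)

At (3, -3/2): F = (11.500, 0.500).
Jacobian J = [[-2·a·b + b^2, -a^2 + 2·a·b - 6·b], [-4·a - 4·b + 1, -4·a + 1]].
At the point, J = [[11.250, -9.000], [-5.000, -11.000]] (det J = -168.750).
Solving J·Δ = −F gives Δ = (-0.723, 0.374).
Then the next iterate is (a, b)₁ = (2.277, -1.126).
Round to (2.277, -1.126) and repeat: F = (2.92133, 0.03715), J = [[6.39568, -3.55653], [-3.604, -8.108]].
Δ = (-0.364, 0.166), so (a, b)₂ = (1.913, -0.960).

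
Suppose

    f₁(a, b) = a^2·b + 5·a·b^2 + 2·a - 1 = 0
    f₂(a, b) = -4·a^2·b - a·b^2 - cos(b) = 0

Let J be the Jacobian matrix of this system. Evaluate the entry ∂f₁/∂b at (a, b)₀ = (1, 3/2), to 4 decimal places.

16.0000

∂f₁/∂b = a^2 + 10·a·b.
At (1, 3/2) this is 16.0000.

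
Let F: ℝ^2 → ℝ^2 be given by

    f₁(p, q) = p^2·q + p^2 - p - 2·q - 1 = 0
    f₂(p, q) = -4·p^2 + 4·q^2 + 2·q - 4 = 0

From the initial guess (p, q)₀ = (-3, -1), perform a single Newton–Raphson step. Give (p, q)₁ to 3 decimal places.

At (-3, -1): F = (4.000, -38.000).
Jacobian J = [[2·p·q + 2·p - 1, p^2 - 2], [-8·p, 8·q + 2]].
At the point, J = [[-1.000, 7.000], [24.000, -6.000]] (det J = -162.000).
Solving J·Δ = −F gives Δ = (1.494, -0.358).
Then the next iterate is (p, q)₁ = (-1.506, -1.358).

(-1.506, -1.358)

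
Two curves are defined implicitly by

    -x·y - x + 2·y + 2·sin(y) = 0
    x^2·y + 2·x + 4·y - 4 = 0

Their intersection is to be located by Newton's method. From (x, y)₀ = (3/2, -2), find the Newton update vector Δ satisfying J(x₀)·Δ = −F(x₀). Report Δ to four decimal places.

At (3/2, -2): F = (-4.318595, -13.5000).
Jacobian J = [[-y - 1, -x + 2·cos(y) + 2], [2·x·y + 2, x^2 + 4]].
At the point, J = [[1.0000, -0.332294], [-4.0000, 6.2500]] (det J = 4.920825).
Solving J·Δ = −F gives Δ = (6.3967, 6.2539).

(6.3967, 6.2539)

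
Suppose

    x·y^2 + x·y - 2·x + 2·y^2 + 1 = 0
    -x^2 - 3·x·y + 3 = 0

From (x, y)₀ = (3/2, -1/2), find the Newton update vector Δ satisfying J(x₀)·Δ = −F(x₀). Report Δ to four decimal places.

(-2.0263, 1.3421)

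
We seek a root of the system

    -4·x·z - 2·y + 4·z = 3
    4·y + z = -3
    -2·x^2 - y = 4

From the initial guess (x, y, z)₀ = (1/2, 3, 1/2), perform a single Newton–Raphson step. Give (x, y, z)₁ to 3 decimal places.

At (1/2, 3, 1/2): F = (-8.000, 15.500, -7.500).
Jacobian J = [[-4·z, -2, -4·x + 4], [0, 4, 1], [-4·x, -1, 0]].
At the point, J = [[-2.000, -2.000, 2.000], [0.000, 4.000, 1.000], [-2.000, -1.000, 0.000]] (det J = 18.000).
Solving J·Δ = −F gives Δ = (-2.000, -3.500, -1.500).
Then the next iterate is (x, y, z)₁ = (-1.500, -0.500, -1.000).

(-1.500, -0.500, -1.000)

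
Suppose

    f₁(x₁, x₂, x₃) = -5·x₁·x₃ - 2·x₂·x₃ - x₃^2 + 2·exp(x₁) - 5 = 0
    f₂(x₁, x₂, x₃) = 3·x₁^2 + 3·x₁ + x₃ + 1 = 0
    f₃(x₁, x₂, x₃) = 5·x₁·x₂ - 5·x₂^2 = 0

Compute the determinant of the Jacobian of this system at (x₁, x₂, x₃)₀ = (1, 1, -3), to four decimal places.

177.1828

J = [[-5·x₃ + 2·exp(x₁), -2·x₃, -5·x₁ - 2·x₂ - 2·x₃], [6·x₁ + 3, 0, 1], [5·x₂, 5·x₁ - 10·x₂, 0]].
At the point, J = [[20.436564, 6.0000, -1.0000], [9.0000, 0.0000, 1.0000], [5.0000, -5.0000, 0.0000]].
det J = 177.1828.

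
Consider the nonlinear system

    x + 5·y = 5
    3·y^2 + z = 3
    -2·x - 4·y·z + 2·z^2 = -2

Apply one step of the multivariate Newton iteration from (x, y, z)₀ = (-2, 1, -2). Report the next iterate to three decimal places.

(-0.333, 1.067, -0.400)

At (-2, 1, -2): F = (-2.000, -2.000, 22.000).
Jacobian J = [[1, 5, 0], [0, 6·y, 1], [-2, -4·z, -4·y + 4·z]].
At the point, J = [[1.000, 5.000, 0.000], [0.000, 6.000, 1.000], [-2.000, 8.000, -12.000]] (det J = -90.000).
Solving J·Δ = −F gives Δ = (1.667, 0.067, 1.600).
Then the next iterate is (x, y, z)₁ = (-0.333, 1.067, -0.400).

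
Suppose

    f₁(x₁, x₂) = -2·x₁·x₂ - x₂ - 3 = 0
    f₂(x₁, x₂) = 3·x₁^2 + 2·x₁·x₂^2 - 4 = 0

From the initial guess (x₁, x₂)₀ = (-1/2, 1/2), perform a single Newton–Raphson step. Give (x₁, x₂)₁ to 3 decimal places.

At (-1/2, 1/2): F = (-3.000, -3.500).
Jacobian J = [[-2·x₂, -2·x₁ - 1], [6·x₁ + 2·x₂^2, 4·x₁·x₂]].
At the point, J = [[-1.000, 0.000], [-2.500, -1.000]] (det J = 1.000).
Solving J·Δ = −F gives Δ = (-3.000, 4.000).
Then the next iterate is (x₁, x₂)₁ = (-3.500, 4.500).

(-3.500, 4.500)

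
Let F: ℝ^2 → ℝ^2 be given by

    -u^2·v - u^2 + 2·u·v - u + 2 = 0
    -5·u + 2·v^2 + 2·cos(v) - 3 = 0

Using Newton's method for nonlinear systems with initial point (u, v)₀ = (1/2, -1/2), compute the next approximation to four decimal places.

At (1/2, -1/2): F = (0.8750, -3.244835).
Jacobian J = [[-2·u·v - 2·u + 2·v - 1, -u^2 + 2·u], [-5, 4·v - 2·sin(v)]].
At the point, J = [[-2.5000, 0.7500], [-5.0000, -1.041149]] (det J = 6.352872).
Solving J·Δ = −F gives Δ = (-0.2397, -1.9656).
Then the next iterate is (u, v)₁ = (0.2603, -2.4656).

(0.2603, -2.4656)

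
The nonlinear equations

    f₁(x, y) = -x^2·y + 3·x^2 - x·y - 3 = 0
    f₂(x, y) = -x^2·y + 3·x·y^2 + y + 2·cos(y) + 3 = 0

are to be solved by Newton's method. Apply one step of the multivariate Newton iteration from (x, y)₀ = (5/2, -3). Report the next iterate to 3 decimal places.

(1.438, -2.206)

At (5/2, -3): F = (42.000, 84.27002).
Jacobian J = [[-2·x·y + 6·x - y, -x^2 - x], [-2·x·y + 3·y^2, -x^2 + 6·x·y - 2·sin(y) + 1]].
At the point, J = [[33.000, -8.750], [42.000, -49.96776]] (det J = -1281.43608).
Solving J·Δ = −F gives Δ = (-1.062, 0.794).
Then the next iterate is (x, y)₁ = (1.438, -2.206).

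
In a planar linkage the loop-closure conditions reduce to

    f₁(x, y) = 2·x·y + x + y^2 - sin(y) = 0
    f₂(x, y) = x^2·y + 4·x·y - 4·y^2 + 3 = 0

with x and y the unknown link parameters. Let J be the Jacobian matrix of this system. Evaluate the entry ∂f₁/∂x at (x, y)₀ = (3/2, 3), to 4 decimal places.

∂f₁/∂x = 2·y + 1.
At (3/2, 3) this is 7.0000.

7.0000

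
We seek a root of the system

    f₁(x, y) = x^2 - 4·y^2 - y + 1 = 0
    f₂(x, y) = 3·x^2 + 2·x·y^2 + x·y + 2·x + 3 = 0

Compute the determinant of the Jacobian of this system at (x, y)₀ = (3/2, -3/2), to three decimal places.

J = [[2·x, -8·y - 1], [6·x + 2·y^2 + y + 2, 4·x·y + x]].
At the point, J = [[3.000, 11.000], [14.000, -7.500]].
det J = -176.500.

-176.500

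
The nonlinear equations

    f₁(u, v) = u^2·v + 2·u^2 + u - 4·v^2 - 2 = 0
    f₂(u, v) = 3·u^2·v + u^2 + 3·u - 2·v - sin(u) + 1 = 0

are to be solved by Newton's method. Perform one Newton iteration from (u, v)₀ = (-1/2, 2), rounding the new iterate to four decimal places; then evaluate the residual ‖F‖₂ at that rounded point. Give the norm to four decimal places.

At (-1/2, 2): F = (-17.5000, -2.270574).
Jacobian J = [[2·u·v + 4·u + 1, u^2 - 8·v], [6·u·v + 2·u - cos(u) + 3, 3·u^2 - 2]].
At the point, J = [[-3.0000, -15.7500], [-4.877583, -1.2500]] (det J = -73.071925).
Solving J·Δ = −F gives Δ = (-0.1900, -1.0749).
Then the next iterate is (u, v)₁ = (-0.6900, 0.9251).
Re-evaluating at (-0.6900, 0.9251): F = (-4.720600, -0.486242), so ‖F‖₂ = 4.7456.

4.7456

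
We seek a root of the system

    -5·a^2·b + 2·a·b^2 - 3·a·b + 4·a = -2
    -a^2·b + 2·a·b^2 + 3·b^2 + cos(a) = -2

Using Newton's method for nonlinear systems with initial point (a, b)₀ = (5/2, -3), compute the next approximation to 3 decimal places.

(1.626, -1.827)

At (5/2, -3): F = (173.250, 91.94886).
Jacobian J = [[-10·a·b + 2·b^2 - 3·b + 4, -5·a^2 + 4·a·b - 3·a], [-2·a·b + 2·b^2 - sin(a), -a^2 + 4·a·b + 6·b]].
At the point, J = [[106.000, -68.750], [32.40153, -54.250]] (det J = -3522.89496).
Solving J·Δ = −F gives Δ = (-0.874, 1.173).
Then the next iterate is (a, b)₁ = (1.626, -1.827).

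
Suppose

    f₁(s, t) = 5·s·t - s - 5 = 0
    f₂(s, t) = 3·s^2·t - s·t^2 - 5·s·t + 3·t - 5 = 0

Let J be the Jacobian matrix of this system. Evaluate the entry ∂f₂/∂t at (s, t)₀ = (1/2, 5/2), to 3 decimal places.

∂f₂/∂t = 3·s^2 - 2·s·t - 5·s + 3.
At (1/2, 5/2) this is -1.250.

-1.250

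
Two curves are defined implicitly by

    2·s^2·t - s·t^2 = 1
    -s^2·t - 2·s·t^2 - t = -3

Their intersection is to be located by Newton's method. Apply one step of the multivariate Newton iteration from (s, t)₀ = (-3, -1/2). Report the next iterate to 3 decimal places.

At (-3, -1/2): F = (-9.250, 9.500).
Jacobian J = [[4·s·t - t^2, 2·s^2 - 2·s·t], [-2·s·t - 2·t^2, -s^2 - 4·s·t - 1]].
At the point, J = [[5.750, 15.000], [-3.500, -16.000]] (det J = -39.500).
Solving J·Δ = −F gives Δ = (0.139, 0.563).
Then the next iterate is (s, t)₁ = (-2.861, 0.063).

(-2.861, 0.063)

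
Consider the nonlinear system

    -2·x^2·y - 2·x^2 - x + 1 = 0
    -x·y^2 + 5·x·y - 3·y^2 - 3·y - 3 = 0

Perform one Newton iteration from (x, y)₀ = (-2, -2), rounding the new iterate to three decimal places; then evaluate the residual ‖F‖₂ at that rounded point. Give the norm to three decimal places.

9.384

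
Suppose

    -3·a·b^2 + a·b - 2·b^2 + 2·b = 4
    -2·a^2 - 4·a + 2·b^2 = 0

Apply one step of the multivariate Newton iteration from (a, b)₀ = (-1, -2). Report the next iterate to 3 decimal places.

(-1.411, -0.750)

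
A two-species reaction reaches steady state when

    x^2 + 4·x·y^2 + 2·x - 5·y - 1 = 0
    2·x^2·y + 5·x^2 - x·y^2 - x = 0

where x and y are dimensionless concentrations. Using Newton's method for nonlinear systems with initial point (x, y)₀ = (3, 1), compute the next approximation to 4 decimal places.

At (3, 1): F = (21.0000, 57.0000).
Jacobian J = [[2·x + 4·y^2 + 2, 8·x·y - 5], [4·x·y + 10·x - y^2 - 1, 2·x^2 - 2·x·y]].
At the point, J = [[12.0000, 19.0000], [40.0000, 12.0000]] (det J = -616.0000).
Solving J·Δ = −F gives Δ = (-1.3490, -0.2532).
Then the next iterate is (x, y)₁ = (1.6510, 0.7468).

(1.6510, 0.7468)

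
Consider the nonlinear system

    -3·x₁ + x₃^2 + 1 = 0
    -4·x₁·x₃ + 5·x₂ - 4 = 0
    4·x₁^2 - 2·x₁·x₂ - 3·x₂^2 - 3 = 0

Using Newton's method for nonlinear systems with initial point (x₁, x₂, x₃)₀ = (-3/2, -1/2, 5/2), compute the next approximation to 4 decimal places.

(1.6536, 4.6566, 2.0422)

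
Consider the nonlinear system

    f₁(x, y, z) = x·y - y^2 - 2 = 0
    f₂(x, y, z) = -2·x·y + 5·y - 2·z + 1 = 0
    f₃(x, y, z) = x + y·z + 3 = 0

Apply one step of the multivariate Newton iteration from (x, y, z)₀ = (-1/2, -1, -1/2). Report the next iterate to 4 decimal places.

(-0.8571, 0.4286, 1.4286)

At (-1/2, -1, -1/2): F = (-2.5000, -4.0000, 3.0000).
Jacobian J = [[y, x - 2·y, 0], [-2·y, -2·x + 5, -2], [1, z, y]].
At the point, J = [[-1.0000, 1.5000, 0.0000], [2.0000, 6.0000, -2.0000], [1.0000, -0.5000, -1.0000]] (det J = 7.0000).
Solving J·Δ = −F gives Δ = (-0.3571, 1.4286, 1.9286).
Then the next iterate is (x, y, z)₁ = (-0.8571, 0.4286, 1.4286).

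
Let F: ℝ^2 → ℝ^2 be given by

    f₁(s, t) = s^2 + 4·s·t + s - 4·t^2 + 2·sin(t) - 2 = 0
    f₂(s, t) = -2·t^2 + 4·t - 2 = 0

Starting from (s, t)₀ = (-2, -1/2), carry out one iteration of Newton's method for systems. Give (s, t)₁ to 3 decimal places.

(-1.928, 0.250)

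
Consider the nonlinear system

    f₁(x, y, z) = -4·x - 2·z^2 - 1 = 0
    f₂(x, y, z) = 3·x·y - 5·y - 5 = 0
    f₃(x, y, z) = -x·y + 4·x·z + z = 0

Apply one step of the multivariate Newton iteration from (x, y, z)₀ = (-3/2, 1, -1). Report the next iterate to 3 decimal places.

(-0.664, -0.262, -0.914)

At (-3/2, 1, -1): F = (3.000, -14.500, 6.500).
Jacobian J = [[-4, 0, -4·z], [3·y, 3·x - 5, 0], [-y + 4·z, -x, 4·x + 1]].
At the point, J = [[-4.000, 0.000, 4.000], [3.000, -9.500, 0.000], [-5.000, 1.500, -5.000]] (det J = -362.000).
Solving J·Δ = −F gives Δ = (0.836, -1.262, 0.086).
Then the next iterate is (x, y, z)₁ = (-0.664, -0.262, -0.914).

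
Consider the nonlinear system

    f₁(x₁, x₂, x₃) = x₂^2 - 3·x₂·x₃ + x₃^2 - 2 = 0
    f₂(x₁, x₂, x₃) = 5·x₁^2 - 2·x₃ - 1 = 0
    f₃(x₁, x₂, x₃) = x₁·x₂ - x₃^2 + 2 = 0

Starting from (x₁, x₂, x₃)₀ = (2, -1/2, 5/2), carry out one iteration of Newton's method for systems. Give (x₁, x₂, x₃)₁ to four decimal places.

(1.2160, -0.1721, 1.6596)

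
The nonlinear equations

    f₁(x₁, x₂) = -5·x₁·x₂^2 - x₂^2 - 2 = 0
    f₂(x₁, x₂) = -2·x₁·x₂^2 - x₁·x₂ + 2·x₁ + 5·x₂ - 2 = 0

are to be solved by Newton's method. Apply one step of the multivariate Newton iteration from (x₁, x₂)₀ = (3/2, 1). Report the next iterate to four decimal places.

At (3/2, 1): F = (-10.5000, 1.5000).
Jacobian J = [[-5·x₂^2, -10·x₁·x₂ - 2·x₂], [-2·x₂^2 - x₂ + 2, -4·x₁·x₂ - x₁ + 5]].
At the point, J = [[-5.0000, -17.0000], [-1.0000, -2.5000]] (det J = -4.5000).
Solving J·Δ = −F gives Δ = (11.5000, -4.0000).
Then the next iterate is (x₁, x₂)₁ = (13.0000, -3.0000).

(13.0000, -3.0000)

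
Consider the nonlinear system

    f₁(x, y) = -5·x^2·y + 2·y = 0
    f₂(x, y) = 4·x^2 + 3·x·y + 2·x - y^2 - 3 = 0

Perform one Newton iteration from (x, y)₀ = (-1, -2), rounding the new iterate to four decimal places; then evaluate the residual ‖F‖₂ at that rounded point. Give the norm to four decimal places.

1.6602

At (-1, -2): F = (6.0000, 1.0000).
Jacobian J = [[-10·x·y, -5·x^2 + 2], [8·x + 3·y + 2, 3·x - 2·y]].
At the point, J = [[-20.0000, -3.0000], [-12.0000, 1.0000]] (det J = -56.0000).
Solving J·Δ = −F gives Δ = (0.1607, 0.9286).
Then the next iterate is (x, y)₁ = (-0.8393, -1.0714).
Re-evaluating at (-0.8393, -1.0714): F = (1.630802, -0.311122), so ‖F‖₂ = 1.6602.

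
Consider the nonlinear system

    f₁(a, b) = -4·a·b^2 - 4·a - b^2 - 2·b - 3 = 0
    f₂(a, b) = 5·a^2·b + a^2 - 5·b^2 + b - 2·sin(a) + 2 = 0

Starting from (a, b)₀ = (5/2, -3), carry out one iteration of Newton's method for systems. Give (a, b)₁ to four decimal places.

(1.4287, -2.0133)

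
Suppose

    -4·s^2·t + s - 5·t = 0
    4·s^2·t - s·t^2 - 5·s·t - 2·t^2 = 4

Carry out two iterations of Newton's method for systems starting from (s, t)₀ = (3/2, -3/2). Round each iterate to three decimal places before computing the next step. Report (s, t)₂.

(-0.382, -0.127)

At (3/2, -3/2): F = (22.500, -14.125).
Jacobian J = [[-8·s·t + 1, -4·s^2 - 5], [8·s·t - t^2 - 5·t, 4·s^2 - 2·s·t - 5·s - 4·t]].
At the point, J = [[19.000, -14.000], [-12.750, 12.000]] (det J = 49.500).
Solving J·Δ = −F gives Δ = (-1.460, -0.374).
Then the next iterate is (s, t)₁ = (0.040, -1.874).
Round to (0.040, -1.874) and repeat: F = (9.42199, -10.80142), J = [[1.59968, -5.00640], [5.25844, 7.45232]].
Δ = (-0.422, 1.747), so (s, t)₂ = (-0.382, -0.127).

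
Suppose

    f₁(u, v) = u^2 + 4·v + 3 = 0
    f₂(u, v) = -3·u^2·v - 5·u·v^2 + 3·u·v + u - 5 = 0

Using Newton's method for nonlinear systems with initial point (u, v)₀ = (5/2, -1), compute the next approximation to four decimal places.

(0.1276, 0.6531)

At (5/2, -1): F = (5.2500, -3.7500).
Jacobian J = [[2·u, 4], [-6·u·v - 5·v^2 + 3·v + 1, -3·u^2 - 10·u·v + 3·u]].
At the point, J = [[5.0000, 4.0000], [8.0000, 13.7500]] (det J = 36.7500).
Solving J·Δ = −F gives Δ = (-2.3724, 1.6531).
Then the next iterate is (u, v)₁ = (0.1276, 0.6531).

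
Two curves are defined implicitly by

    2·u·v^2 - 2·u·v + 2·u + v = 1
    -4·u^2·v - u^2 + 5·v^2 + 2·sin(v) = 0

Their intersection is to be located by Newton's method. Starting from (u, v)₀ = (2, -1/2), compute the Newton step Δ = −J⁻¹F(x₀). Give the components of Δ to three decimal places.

(-1.926, -0.177)

At (2, -1/2): F = (5.500, 4.29115).
Jacobian J = [[2·v^2 - 2·v + 2, 4·u·v - 2·u + 1], [-8·u·v - 2·u, -4·u^2 + 10·v + 2·cos(v)]].
At the point, J = [[3.500, -7.000], [4.000, -19.24483]] (det J = -39.35692).
Solving J·Δ = −F gives Δ = (-1.926, -0.177).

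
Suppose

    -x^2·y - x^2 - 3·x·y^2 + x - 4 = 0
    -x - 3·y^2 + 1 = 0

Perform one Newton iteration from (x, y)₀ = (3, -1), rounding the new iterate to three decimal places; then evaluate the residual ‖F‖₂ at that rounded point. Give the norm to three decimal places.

At (3, -1): F = (-10.000, -5.000).
Jacobian J = [[-2·x·y - 2·x - 3·y^2 + 1, -x^2 - 6·x·y], [-1, -6·y]].
At the point, J = [[-2.000, 9.000], [-1.000, 6.000]] (det J = -3.000).
Solving J·Δ = −F gives Δ = (-5.000, 0.000).
Then the next iterate is (x, y)₁ = (-2.000, -1.000).
Re-evaluating at (-2.000, -1.000): F = (0.000, 0.000), so ‖F‖₂ = 0.000.

0.000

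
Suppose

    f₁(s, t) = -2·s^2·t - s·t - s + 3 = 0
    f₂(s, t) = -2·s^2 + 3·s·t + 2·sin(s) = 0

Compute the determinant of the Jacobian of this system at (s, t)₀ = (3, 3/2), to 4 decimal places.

-383.5797

J = [[-4·s·t - t - 1, -2·s^2 - s], [-4·s + 3·t + 2·cos(s), 3·s]].
At the point, J = [[-20.5000, -21.0000], [-9.479985, 9.0000]].
det J = -383.5797.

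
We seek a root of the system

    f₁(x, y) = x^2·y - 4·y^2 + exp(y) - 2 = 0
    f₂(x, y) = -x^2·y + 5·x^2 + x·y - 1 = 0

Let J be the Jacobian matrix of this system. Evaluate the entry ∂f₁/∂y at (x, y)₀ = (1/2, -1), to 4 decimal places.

∂f₁/∂y = x^2 - 8·y + exp(y).
At (1/2, -1) this is 8.6179.

8.6179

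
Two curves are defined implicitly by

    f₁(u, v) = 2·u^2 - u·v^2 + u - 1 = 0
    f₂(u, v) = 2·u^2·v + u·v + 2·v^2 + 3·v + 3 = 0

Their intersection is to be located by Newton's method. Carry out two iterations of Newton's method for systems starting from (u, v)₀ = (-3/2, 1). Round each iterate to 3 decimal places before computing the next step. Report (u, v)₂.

(-1.062, -0.573)

At (-3/2, 1): F = (3.500, 11.000).
Jacobian J = [[4·u - v^2 + 1, -2·u·v], [4·u·v + v, 2·u^2 + u + 4·v + 3]].
At the point, J = [[-6.000, 3.000], [-5.000, 10.000]] (det J = -45.000).
Solving J·Δ = −F gives Δ = (0.044, -1.078).
Then the next iterate is (u, v)₁ = (-1.456, -0.078).
Round to (-1.456, -0.078) and repeat: F = (1.79273, 2.56103), J = [[-4.83008, -0.22714], [0.37627, 5.47187]].
Δ = (0.394, -0.495), so (u, v)₂ = (-1.062, -0.573).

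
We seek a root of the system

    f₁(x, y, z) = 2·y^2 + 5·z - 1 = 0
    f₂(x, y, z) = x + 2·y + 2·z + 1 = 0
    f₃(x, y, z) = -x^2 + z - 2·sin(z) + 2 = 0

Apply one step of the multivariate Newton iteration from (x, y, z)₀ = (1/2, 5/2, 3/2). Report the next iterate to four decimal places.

At (1/2, 5/2, 3/2): F = (19.0000, 9.5000, 1.255010).
Jacobian J = [[0, 4·y, 5], [1, 2, 2], [-2·x, 0, -2·cos(z) + 1]].
At the point, J = [[0.0000, 10.0000, 5.0000], [1.0000, 2.0000, 2.0000], [-1.0000, 0.0000, 0.858526]] (det J = -18.585256).
Solving J·Δ = −F gives Δ = (-1.9578, -0.0289, -3.7422).
Then the next iterate is (x, y, z)₁ = (-1.4578, 2.4711, -2.2422).

(-1.4578, 2.4711, -2.2422)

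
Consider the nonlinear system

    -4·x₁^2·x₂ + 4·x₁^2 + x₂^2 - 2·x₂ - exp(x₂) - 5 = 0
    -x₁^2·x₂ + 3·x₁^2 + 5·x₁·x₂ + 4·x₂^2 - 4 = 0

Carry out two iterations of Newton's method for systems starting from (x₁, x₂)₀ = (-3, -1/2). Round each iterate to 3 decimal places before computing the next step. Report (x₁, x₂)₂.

(-2.315, 0.939)

At (-3, -1/2): F = (49.64347, 36.000).
Jacobian J = [[-8·x₁·x₂ + 8·x₁, -4·x₁^2 + 2·x₂ - exp(x₂) - 2], [-2·x₁·x₂ + 6·x₁ + 5·x₂, -x₁^2 + 5·x₁ + 8·x₂]].
At the point, J = [[-36.000, -39.60653], [-23.500, -28.000]] (det J = 77.24653).
Solving J·Δ = −F gives Δ = (-0.464, 1.675).
Then the next iterate is (x₁, x₂)₁ = (-3.464, 1.175).
Round to (-3.464, 1.175) and repeat: F = (-17.60703, 3.07022), J = [[4.84960, -50.88533], [-6.76860, -19.91930]].
Δ = (1.149, -0.236), so (x₁, x₂)₂ = (-2.315, 0.939).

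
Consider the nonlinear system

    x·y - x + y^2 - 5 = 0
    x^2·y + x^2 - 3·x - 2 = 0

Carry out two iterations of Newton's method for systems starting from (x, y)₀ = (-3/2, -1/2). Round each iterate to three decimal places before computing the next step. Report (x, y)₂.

At (-3/2, -1/2): F = (-2.500, 3.625).
Jacobian J = [[y - 1, x + 2·y], [2·x·y + 2·x - 3, x^2]].
At the point, J = [[-1.500, -2.500], [-4.500, 2.250]] (det J = -14.625).
Solving J·Δ = −F gives Δ = (0.235, -1.141).
Then the next iterate is (x, y)₁ = (-1.265, -1.641).
Round to (-1.265, -1.641) and repeat: F = (1.03375, 0.76926), J = [[-2.641, -4.547], [-1.37827, 1.60022]].
Δ = (0.491, -0.058), so (x, y)₂ = (-0.774, -1.699).

(-0.774, -1.699)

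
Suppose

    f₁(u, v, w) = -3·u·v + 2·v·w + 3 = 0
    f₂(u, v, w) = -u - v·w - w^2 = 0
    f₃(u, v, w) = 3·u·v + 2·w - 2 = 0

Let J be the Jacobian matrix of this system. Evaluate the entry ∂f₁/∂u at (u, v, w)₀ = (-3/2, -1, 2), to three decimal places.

3.000

∂f₁/∂u = -3·v.
At (-3/2, -1, 2) this is 3.000.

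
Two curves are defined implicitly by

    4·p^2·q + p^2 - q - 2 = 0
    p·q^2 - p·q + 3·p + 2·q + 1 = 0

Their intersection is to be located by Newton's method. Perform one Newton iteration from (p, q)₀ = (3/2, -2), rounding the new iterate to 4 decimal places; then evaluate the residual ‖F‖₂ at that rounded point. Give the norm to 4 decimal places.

At (3/2, -2): F = (-15.7500, 10.5000).
Jacobian J = [[8·p·q + 2·p, 4·p^2 - 1], [q^2 - q + 3, 2·p·q - p + 2]].
At the point, J = [[-21.0000, 8.0000], [9.0000, -5.5000]] (det J = 43.5000).
Solving J·Δ = −F gives Δ = (-0.0603, 1.8103).
Then the next iterate is (p, q)₁ = (1.4397, -0.1897).
Re-evaluating at (1.4397, -0.1897): F = (-1.310356, 5.264620), so ‖F‖₂ = 5.4252.

5.4252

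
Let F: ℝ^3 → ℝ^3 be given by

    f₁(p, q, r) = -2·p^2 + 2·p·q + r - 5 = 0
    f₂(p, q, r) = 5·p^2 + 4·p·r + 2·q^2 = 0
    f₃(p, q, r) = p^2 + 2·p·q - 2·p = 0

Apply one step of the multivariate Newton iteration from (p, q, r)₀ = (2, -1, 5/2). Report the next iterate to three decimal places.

(0.891, 0.000, 1.909)

At (2, -1, 5/2): F = (-14.500, 42.000, -4.000).
Jacobian J = [[-4·p + 2·q, 2·p, 1], [10·p + 4·r, 4·q, 4·p], [2·p + 2·q - 2, 2·p, 0]].
At the point, J = [[-10.000, 4.000, 1.000], [30.000, -4.000, 8.000], [0.000, 4.000, 0.000]] (det J = 440.000).
Solving J·Δ = −F gives Δ = (-1.109, 1.000, -0.591).
Then the next iterate is (p, q, r)₁ = (0.891, 0.000, 1.909).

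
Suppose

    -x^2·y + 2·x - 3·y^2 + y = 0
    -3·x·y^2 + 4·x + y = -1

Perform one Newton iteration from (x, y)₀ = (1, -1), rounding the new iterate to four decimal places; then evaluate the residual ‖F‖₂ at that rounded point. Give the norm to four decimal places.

1.1840

At (1, -1): F = (-1.0000, 1.0000).
Jacobian J = [[-2·x·y + 2, -x^2 - 6·y + 1], [-3·y^2 + 4, -6·x·y + 1]].
At the point, J = [[4.0000, 6.0000], [1.0000, 7.0000]] (det J = 22.0000).
Solving J·Δ = −F gives Δ = (0.5909, -0.2273).
Then the next iterate is (x, y)₁ = (1.5909, -1.2273).
Re-evaluating at (1.5909, -1.2273): F = (0.541955, -1.052652), so ‖F‖₂ = 1.1840.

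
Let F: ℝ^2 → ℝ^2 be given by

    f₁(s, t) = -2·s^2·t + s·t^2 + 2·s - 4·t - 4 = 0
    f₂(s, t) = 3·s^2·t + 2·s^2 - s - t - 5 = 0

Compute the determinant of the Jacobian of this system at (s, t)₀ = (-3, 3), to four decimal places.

J = [[-4·s·t + t^2 + 2, -2·s^2 + 2·s·t - 4], [6·s·t + 4·s - 1, 3·s^2 - 1]].
At the point, J = [[47.0000, -40.0000], [-67.0000, 26.0000]].
det J = -1458.0000.

-1458.0000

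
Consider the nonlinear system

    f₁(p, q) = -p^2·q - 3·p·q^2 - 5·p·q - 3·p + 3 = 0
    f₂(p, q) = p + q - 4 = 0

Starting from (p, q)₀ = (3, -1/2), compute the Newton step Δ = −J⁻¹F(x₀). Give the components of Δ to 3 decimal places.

(1.119, 0.381)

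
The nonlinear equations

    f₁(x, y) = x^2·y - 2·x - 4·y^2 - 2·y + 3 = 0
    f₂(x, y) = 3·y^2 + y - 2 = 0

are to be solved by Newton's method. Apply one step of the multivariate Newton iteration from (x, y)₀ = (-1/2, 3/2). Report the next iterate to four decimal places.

(-0.2232, 0.8750)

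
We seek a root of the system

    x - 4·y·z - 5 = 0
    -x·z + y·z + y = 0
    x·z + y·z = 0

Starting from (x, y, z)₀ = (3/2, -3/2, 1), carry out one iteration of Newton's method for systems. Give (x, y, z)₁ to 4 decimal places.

At (3/2, -3/2, 1): F = (2.5000, -4.5000, 0.0000).
Jacobian J = [[1, -4·z, -4·y], [-z, z + 1, -x + y], [z, z, x + y]].
At the point, J = [[1.0000, -4.0000, 6.0000], [-1.0000, 2.0000, -3.0000], [1.0000, 1.0000, 0.0000]] (det J = -3.0000).
Solving J·Δ = −F gives Δ = (-6.5000, 6.5000, 5.0000).
Then the next iterate is (x, y, z)₁ = (-5.0000, 5.0000, 6.0000).

(-5.0000, 5.0000, 6.0000)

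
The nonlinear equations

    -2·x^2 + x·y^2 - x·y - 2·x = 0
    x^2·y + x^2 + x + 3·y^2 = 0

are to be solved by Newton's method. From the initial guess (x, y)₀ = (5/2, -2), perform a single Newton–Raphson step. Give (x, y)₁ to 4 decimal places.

(10.0806, -5.8387)

At (5/2, -2): F = (-2.5000, 8.2500).
Jacobian J = [[-4·x + y^2 - y - 2, 2·x·y - x], [2·x·y + 2·x + 1, x^2 + 6·y]].
At the point, J = [[-6.0000, -12.5000], [-4.0000, -5.7500]] (det J = -15.5000).
Solving J·Δ = −F gives Δ = (7.5806, -3.8387).
Then the next iterate is (x, y)₁ = (10.0806, -5.8387).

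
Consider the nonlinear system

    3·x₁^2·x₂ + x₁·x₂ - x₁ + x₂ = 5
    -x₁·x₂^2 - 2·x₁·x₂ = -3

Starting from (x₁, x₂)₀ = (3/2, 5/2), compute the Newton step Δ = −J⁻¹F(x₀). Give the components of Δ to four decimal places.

(-0.3124, -0.9867)

At (3/2, 5/2): F = (16.6250, -13.8750).
Jacobian J = [[6·x₁·x₂ + x₂ - 1, 3·x₁^2 + x₁ + 1], [-x₂^2 - 2·x₂, -2·x₁·x₂ - 2·x₁]].
At the point, J = [[24.0000, 9.2500], [-11.2500, -10.5000]] (det J = -147.9375).
Solving J·Δ = −F gives Δ = (-0.3124, -0.9867).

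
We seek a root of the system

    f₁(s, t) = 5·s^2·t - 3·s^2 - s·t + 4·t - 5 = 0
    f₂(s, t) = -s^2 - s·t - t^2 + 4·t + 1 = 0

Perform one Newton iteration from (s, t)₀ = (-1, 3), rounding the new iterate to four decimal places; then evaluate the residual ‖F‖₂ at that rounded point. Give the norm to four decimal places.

At (-1, 3): F = (22.0000, 6.0000).
Jacobian J = [[10·s·t - 6·s - t, 5·s^2 - s + 4], [-2·s - t, -s - 2·t + 4]].
At the point, J = [[-27.0000, 10.0000], [-1.0000, -1.0000]] (det J = 37.0000).
Solving J·Δ = −F gives Δ = (2.2162, 3.7838).
Then the next iterate is (s, t)₁ = (1.2162, 6.7838).
Re-evaluating at (1.2162, 6.7838): F = (59.618348, -27.614342), so ‖F‖₂ = 65.7031.

65.7031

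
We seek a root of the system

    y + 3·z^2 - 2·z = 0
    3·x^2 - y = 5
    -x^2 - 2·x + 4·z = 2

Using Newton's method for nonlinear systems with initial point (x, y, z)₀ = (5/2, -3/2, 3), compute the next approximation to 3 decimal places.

At (5/2, -3/2, 3): F = (19.500, 15.250, -1.250).
Jacobian J = [[0, 1, 6·z - 2], [6·x, -1, 0], [-2·x - 2, 0, 4]].
At the point, J = [[0.000, 1.000, 16.000], [15.000, -1.000, 0.000], [-7.000, 0.000, 4.000]] (det J = -172.000).
Solving J·Δ = −F gives Δ = (-0.924, 1.384, -1.305).
Then the next iterate is (x, y, z)₁ = (1.576, -0.116, 1.695).

(1.576, -0.116, 1.695)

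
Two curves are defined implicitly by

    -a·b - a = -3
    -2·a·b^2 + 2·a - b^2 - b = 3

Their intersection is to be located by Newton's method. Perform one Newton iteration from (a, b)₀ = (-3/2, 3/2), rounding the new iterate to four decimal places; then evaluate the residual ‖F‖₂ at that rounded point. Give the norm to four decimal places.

At (-3/2, 3/2): F = (6.7500, -3.0000).
Jacobian J = [[-b - 1, -a], [-2·b^2 + 2, -4·a·b - 2·b - 1]].
At the point, J = [[-2.5000, 1.5000], [-2.5000, 5.0000]] (det J = -8.7500).
Solving J·Δ = −F gives Δ = (4.3714, 2.7857).
Then the next iterate is (a, b)₁ = (2.8714, 4.2857).
Re-evaluating at (2.8714, 4.2857): F = (-12.177359, -125.389421), so ‖F‖₂ = 125.9793.

125.9793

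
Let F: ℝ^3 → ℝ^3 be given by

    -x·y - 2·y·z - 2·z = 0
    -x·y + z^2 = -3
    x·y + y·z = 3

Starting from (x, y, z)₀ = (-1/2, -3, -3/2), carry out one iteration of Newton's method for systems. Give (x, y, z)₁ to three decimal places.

At (-1/2, -3, -3/2): F = (-7.500, 3.750, 3.000).
Jacobian J = [[-y, -x - 2·z, -2·y - 2], [-y, -x, 2·z], [y, x + z, y]].
At the point, J = [[3.000, 3.500, 4.000], [3.000, 0.500, -3.000], [-3.000, -2.000, -3.000]] (det J = 22.500).
Solving J·Δ = −F gives Δ = (-1.250, 2.700, 0.450).
Then the next iterate is (x, y, z)₁ = (-1.750, -0.300, -1.050).

(-1.750, -0.300, -1.050)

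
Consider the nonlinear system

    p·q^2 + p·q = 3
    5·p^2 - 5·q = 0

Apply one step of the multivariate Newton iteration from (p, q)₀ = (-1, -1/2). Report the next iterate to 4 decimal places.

(-12.0000, 23.0000)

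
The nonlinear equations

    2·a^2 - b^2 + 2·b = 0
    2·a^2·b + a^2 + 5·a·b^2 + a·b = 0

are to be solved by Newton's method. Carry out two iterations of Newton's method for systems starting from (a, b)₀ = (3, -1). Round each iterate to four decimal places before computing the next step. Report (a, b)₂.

(1.2076, -1.0538)

At (3, -1): F = (15.0000, 3.0000).
Jacobian J = [[4·a, -2·b + 2], [4·a·b + 2·a + 5·b^2 + b, 2·a^2 + 10·a·b + a]].
At the point, J = [[12.0000, 4.0000], [-2.0000, -9.0000]] (det J = -100.0000).
Solving J·Δ = −F gives Δ = (-1.4700, 0.6600).
Then the next iterate is (a, b)₁ = (1.5300, -0.3400).
Round to (1.5300, -0.3400) and repeat: F = (3.8862, 1.113228), J = [[6.1200, 2.6800], [1.2172, 1.0098]].
Δ = (-0.3224, -0.7138), so (a, b)₂ = (1.2076, -1.0538).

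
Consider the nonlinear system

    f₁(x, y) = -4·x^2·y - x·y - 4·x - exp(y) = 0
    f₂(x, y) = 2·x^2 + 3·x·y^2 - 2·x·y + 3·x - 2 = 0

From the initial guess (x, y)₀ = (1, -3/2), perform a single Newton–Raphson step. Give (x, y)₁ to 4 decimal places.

(2.7957, 2.3934)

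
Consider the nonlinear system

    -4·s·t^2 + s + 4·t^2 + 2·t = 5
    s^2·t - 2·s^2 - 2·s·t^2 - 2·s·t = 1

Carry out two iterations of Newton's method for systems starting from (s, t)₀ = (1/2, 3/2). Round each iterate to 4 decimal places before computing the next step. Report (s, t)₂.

(-0.2747, 0.8441)

At (1/2, 3/2): F = (3.0000, -4.8750).
Jacobian J = [[-4·t^2 + 1, -8·s·t + 8·t + 2], [2·s·t - 4·s - 2·t^2 - 2·t, s^2 - 4·s·t - 2·s]].
At the point, J = [[-8.0000, 8.0000], [-8.0000, -3.7500]] (det J = 94.0000).
Solving J·Δ = −F gives Δ = (-0.2952, -0.6702).
Then the next iterate is (s, t)₁ = (0.2048, 0.8298).
Round to (0.2048, 0.8298) and repeat: F = (-0.945403, -1.671005), J = [[-1.754272, 7.278856], [-3.516050, -1.047429]].
Δ = (-0.4795, 0.0143), so (s, t)₂ = (-0.2747, 0.8441).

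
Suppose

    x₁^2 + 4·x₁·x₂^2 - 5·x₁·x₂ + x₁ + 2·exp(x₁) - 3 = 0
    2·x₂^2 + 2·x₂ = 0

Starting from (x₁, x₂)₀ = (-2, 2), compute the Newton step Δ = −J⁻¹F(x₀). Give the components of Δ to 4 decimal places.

(-4.1798, -1.2000)

At (-2, 2): F = (-12.729329, 12.0000).
Jacobian J = [[2·x₁ + 4·x₂^2 - 5·x₂ + 2·exp(x₁) + 1, 8·x₁·x₂ - 5·x₁], [0, 4·x₂ + 2]].
At the point, J = [[3.270671, -22.0000], [0.0000, 10.0000]] (det J = 32.706706).
Solving J·Δ = −F gives Δ = (-4.1798, -1.2000).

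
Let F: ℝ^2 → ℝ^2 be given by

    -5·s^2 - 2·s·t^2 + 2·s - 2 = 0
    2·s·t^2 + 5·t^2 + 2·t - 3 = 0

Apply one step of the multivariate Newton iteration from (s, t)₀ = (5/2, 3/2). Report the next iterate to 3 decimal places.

(1.360, 0.957)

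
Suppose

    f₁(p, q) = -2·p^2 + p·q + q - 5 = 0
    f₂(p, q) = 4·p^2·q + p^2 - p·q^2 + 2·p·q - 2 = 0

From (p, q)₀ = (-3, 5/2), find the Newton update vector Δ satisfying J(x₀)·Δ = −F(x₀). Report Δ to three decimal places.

At (-3, 5/2): F = (-28.000, 100.750).
Jacobian J = [[-4·p + q, p + 1], [8·p·q + 2·p - q^2 + 2·q, 4·p^2 - 2·p·q + 2·p]].
At the point, J = [[14.500, -2.000], [-67.250, 45.000]] (det J = 518.000).
Solving J·Δ = −F gives Δ = (2.043, 0.815).

(2.043, 0.815)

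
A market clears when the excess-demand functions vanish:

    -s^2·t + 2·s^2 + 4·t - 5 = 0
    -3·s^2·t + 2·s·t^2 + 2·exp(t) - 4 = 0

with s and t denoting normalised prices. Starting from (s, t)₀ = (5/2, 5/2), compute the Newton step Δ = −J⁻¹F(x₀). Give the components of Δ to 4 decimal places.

At (5/2, 5/2): F = (1.8750, 4.739988).
Jacobian J = [[-2·s·t + 4·s, -s^2 + 4], [-6·s·t + 2·t^2, -3·s^2 + 4·s·t + 2·exp(t)]].
At the point, J = [[-2.5000, -2.2500], [-25.0000, 30.614988]] (det J = -132.787470).
Solving J·Δ = −F gives Δ = (0.5126, 0.2638).

(0.5126, 0.2638)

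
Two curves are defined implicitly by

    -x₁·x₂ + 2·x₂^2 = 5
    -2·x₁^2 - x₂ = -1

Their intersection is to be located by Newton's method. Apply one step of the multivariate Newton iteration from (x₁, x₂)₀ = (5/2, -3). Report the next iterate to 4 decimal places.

At (5/2, -3): F = (20.5000, -8.5000).
Jacobian J = [[-x₂, -x₁ + 4·x₂], [-4·x₁, -1]].
At the point, J = [[3.0000, -14.5000], [-10.0000, -1.0000]] (det J = -148.0000).
Solving J·Δ = −F gives Δ = (-0.9713, 1.2128).
Then the next iterate is (x₁, x₂)₁ = (1.5287, -1.7872).

(1.5287, -1.7872)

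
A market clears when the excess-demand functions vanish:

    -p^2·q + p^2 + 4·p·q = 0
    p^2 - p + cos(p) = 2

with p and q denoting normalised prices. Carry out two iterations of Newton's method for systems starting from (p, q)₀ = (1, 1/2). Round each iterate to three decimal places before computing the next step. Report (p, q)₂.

At (1, 1/2): F = (2.500, -1.45970).
Jacobian J = [[-2·p·q + 2·p + 4·q, -p^2 + 4·p], [2·p - sin(p) - 1, 0]].
At the point, J = [[3.000, 3.000], [0.15853, 0.000]] (det J = -0.47559).
Solving J·Δ = −F gives Δ = (9.208, -10.041).
Then the next iterate is (p, q)₁ = (10.208, -9.541).
Round to (10.208, -9.541) and repeat: F = (708.82849, 91.28662), J = [[177.04106, -63.37126], [20.12157, 0.000]].
Δ = (-4.537, -1.489), so (p, q)₂ = (5.671, -11.030).

(5.671, -11.030)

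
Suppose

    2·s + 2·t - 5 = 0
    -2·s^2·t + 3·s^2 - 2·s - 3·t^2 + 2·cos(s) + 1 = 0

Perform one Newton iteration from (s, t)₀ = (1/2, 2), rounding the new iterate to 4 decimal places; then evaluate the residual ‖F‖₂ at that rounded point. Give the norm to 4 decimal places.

At (1/2, 2): F = (0.0000, -10.494835).
Jacobian J = [[2, 2], [-4·s·t + 6·s - 2·sin(s) - 2, -2·s^2 - 6·t]].
At the point, J = [[2.0000, 2.0000], [-3.958851, -12.5000]] (det J = -17.082298).
Solving J·Δ = −F gives Δ = (1.2287, -1.2287).
Then the next iterate is (s, t)₁ = (1.7287, 0.7713).
Re-evaluating at (1.7287, 0.7713): F = (0.0000, -0.201308), so ‖F‖₂ = 0.2013.

0.2013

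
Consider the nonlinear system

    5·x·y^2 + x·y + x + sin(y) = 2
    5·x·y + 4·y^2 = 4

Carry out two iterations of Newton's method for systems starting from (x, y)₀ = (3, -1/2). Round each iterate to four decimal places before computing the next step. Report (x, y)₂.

(3.1442, -2.2246)

At (3, -1/2): F = (2.770574, -10.5000).
Jacobian J = [[5·y^2 + y + 1, 10·x·y + x + cos(y)], [5·y, 5·x + 8·y]].
At the point, J = [[1.7500, -11.122417], [-2.5000, 11.0000]] (det J = -8.556044).
Solving J·Δ = −F gives Δ = (-10.0875, -1.3381).
Then the next iterate is (x, y)₁ = (-7.0875, -1.8381).
Round to (-7.0875, -1.8381) and repeat: F = (-116.754002, 74.652115), J = [[16.054958, 122.923706], [-9.1905, -50.1423]].
Δ = (10.2317, -0.3865), so (x, y)₂ = (3.1442, -2.2246).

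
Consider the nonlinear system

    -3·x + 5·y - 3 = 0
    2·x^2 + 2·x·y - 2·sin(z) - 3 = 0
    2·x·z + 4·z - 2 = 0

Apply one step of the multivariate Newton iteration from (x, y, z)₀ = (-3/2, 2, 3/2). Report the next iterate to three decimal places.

At (-3/2, 2, 3/2): F = (11.500, -6.49499, -0.500).
Jacobian J = [[-3, 5, 0], [4·x + 2·y, 2·x, -2·cos(z)], [2·z, 0, 2·x + 4]].
At the point, J = [[-3.000, 5.000, 0.000], [-2.000, -3.000, -0.14147], [3.000, 0.000, 1.000]] (det J = 16.87788).
Solving J·Δ = −F gives Δ = (0.099, -2.241, 0.203).
Then the next iterate is (x, y, z)₁ = (-1.401, -0.241, 1.703).

(-1.401, -0.241, 1.703)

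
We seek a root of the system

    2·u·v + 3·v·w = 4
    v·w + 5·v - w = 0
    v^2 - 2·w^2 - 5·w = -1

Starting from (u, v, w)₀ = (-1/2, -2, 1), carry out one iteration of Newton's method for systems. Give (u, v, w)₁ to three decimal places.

(-0.205, -0.318, 0.030)

At (-1/2, -2, 1): F = (-8.000, -13.000, -2.000).
Jacobian J = [[2·v, 2·u + 3·w, 3·v], [0, w + 5, v - 1], [0, 2·v, -4·w - 5]].
At the point, J = [[-4.000, 2.000, -6.000], [0.000, 6.000, -3.000], [0.000, -4.000, -9.000]] (det J = 264.000).
Solving J·Δ = −F gives Δ = (0.295, 1.682, -0.970).
Then the next iterate is (u, v, w)₁ = (-0.205, -0.318, 0.030).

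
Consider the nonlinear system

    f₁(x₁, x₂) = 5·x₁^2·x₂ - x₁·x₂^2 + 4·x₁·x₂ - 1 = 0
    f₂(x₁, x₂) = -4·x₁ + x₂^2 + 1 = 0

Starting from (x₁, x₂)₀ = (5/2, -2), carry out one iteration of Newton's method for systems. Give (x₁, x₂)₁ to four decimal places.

(1.1087, -1.8587)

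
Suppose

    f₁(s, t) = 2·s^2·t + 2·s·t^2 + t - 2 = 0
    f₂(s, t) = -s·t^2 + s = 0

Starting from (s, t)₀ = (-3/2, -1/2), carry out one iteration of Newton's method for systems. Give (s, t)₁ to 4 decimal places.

At (-3/2, -1/2): F = (-5.5000, -1.1250).
Jacobian J = [[4·s·t + 2·t^2, 2·s^2 + 4·s·t + 1], [-t^2 + 1, -2·s·t]].
At the point, J = [[3.5000, 8.5000], [0.7500, -1.5000]] (det J = -11.6250).
Solving J·Δ = −F gives Δ = (1.5323, 0.0161).
Then the next iterate is (s, t)₁ = (0.0323, -0.4839).

(0.0323, -0.4839)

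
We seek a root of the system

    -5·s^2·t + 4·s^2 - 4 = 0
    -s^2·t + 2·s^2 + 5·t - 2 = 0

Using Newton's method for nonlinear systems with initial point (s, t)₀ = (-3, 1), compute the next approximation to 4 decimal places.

(-0.9864, 0.9796)

At (-3, 1): F = (-13.0000, 12.0000).
Jacobian J = [[-10·s·t + 8·s, -5·s^2], [-2·s·t + 4·s, -s^2 + 5]].
At the point, J = [[6.0000, -45.0000], [-6.0000, -4.0000]] (det J = -294.0000).
Solving J·Δ = −F gives Δ = (2.0136, -0.0204).
Then the next iterate is (s, t)₁ = (-0.9864, 0.9796).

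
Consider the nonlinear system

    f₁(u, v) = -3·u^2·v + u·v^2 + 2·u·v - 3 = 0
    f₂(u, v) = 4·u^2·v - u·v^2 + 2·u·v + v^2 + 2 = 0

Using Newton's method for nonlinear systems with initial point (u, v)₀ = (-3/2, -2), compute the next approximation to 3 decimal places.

At (-3/2, -2): F = (10.500, 0.000).
Jacobian J = [[-6·u·v + v^2 + 2·v, -3·u^2 + 2·u·v + 2·u], [8·u·v - v^2 + 2·v, 4·u^2 - 2·u·v + 2·u + 2·v]].
At the point, J = [[-18.000, -3.750], [16.000, -4.000]] (det J = 132.000).
Solving J·Δ = −F gives Δ = (0.318, 1.273).
Then the next iterate is (u, v)₁ = (-1.182, -0.727).

(-1.182, -0.727)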